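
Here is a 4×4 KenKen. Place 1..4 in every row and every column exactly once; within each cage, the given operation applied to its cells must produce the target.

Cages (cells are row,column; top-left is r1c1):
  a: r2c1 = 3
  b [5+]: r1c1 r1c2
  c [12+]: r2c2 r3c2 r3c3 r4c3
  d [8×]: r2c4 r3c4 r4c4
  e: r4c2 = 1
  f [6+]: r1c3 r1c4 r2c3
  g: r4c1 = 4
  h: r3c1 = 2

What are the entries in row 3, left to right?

Cage a is given, which forces r2c1 = 3.
H is a freebie, leaving r3c1 = 2.
Cage g is given, leaving r4c1 = 4.
E is a freebie, so r4c2 = 1.
Row 4 already has 1; hence r4c4 = 2.
4 is placed in column 1, so r1c1 = 1.
Cage b's pair has sum 5, which forces r1c2 = 4.
Row 1 already has 1, so r1c4 = 3.
The 4 cells of cage c must have sum 12, which forces r2c2 = 2.
Row 2 now contains 2; hence r2c3 = 1.
Row 2 already has 1, which forces r2c4 = 4.
Cage c has sum 12, so r3c2 = 3.
Cage c needs sum 12, leaving r3c3 = 4.
Column 4 already has 4, which forces r3c4 = 1.
Row 4 already has 2, which forces r4c3 = 3.
Row 1 now contains 3, so r1c3 = 2.
Completed grid: 1 4 2 3 / 3 2 1 4 / 2 3 4 1 / 4 1 3 2.

2 3 4 1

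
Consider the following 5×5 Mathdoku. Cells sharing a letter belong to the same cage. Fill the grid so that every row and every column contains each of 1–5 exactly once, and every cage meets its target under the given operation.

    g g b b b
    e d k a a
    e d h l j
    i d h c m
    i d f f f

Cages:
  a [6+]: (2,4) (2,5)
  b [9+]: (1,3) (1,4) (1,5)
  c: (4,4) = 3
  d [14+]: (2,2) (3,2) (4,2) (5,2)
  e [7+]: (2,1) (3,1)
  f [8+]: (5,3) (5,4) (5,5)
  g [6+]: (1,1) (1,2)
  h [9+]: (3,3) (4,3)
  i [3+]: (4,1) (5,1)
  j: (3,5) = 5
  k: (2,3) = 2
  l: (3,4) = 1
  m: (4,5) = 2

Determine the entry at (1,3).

Cage k is a single given cell, so (2,3) = 2.
L is a freebie, which forces (3,4) = 1.
J is a freebie; hence (3,5) = 5.
Cage c is a single given cell, which forces (4,4) = 3.
M is a freebie, so (4,5) = 2.
The two cells of cage a must have sum 6, leaving (2,4) = 5.
The two cells of cage a must have sum 6; hence (2,5) = 1.
Row 3 already has 5, so (3,3) = 4.
Row 4 now contains 2, which forces (4,1) = 1.
Cage h's pair has sum 9; hence (4,3) = 5.
Cage i needs two cells with sum 3, leaving (5,1) = 2.
Row 5 now contains 2, which forces (5,4) = 4.
Column 5 already has 1, so (5,5) = 3.
Cage b needs sum 9, so (1,3) = 3.
Column 4 already has 5, so (1,4) = 2.
3 is placed in column 5, which forces (1,5) = 4.
Cage e needs two cells with sum 7, leaving (2,1) = 4.
Cage d has sum 14, leaving (2,2) = 3.
Column 1 already has 2, leaving (3,1) = 3.
The 4 cells of cage d must have sum 14, which forces (3,2) = 2.
Row 4 already has 5, leaving (4,2) = 4.
3 is placed in row 5, so (5,2) = 5.
3 is placed in row 5, which forces (5,3) = 1.
Row 1 now contains 4, which forces (1,1) = 5.
2 is placed in row 1, leaving (1,2) = 1.
Filled in: 5 1 3 2 4 / 4 3 2 5 1 / 3 2 4 1 5 / 1 4 5 3 2 / 2 5 1 4 3.

3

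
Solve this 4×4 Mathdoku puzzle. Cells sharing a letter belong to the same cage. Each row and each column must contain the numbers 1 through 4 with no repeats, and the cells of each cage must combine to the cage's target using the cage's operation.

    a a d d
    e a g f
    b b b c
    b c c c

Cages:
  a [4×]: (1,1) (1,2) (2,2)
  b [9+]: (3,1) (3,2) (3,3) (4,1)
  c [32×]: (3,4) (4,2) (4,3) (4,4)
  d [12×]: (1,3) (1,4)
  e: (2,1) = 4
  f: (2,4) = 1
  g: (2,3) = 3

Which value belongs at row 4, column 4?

Cage e is a single given cell; hence (2,1) = 4.
G is a freebie, which forces (2,3) = 3.
F is a freebie; hence (2,4) = 1.
Cage c has product 32, leaving (3,4) = 4.
1 is placed in column 4, leaving (4,4) = 2.
Cage a has product 4; hence (1,1) = 2.
Cage a has product 4, which forces (1,2) = 1.
3 is placed in column 3, so (1,3) = 4.
4 is placed in column 4; hence (1,4) = 3.
Row 2 now contains 1; hence (2,2) = 2.
Column 1 now contains 2, which forces (3,1) = 1.
Cage b needs sum 9; hence (3,2) = 3.
1 is placed in row 3; hence (3,3) = 2.
Cage b needs sum 9; hence (4,1) = 3.
Column 2 now contains 1, which forces (4,2) = 4.
4 is placed in column 3, so (4,3) = 1.
The full grid is 2 1 4 3 / 4 2 3 1 / 1 3 2 4 / 3 4 1 2.

2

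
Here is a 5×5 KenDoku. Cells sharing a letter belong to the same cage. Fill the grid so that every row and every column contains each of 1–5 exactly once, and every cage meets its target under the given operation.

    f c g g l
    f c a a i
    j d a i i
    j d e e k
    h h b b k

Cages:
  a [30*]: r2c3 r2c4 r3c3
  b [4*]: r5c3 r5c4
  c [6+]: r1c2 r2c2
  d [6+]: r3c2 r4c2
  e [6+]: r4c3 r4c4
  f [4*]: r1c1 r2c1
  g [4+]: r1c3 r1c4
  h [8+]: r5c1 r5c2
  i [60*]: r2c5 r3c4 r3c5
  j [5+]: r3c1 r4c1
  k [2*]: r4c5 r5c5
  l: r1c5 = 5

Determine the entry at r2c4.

2

Cage l is given, leaving r1c5 = 5.
The 3 cells of cage i must have product 60, leaving r3c4 = 5.
The 3 cells of cage a must have product 30, so r2c3 = 5.
In row 1, 2 can only go at r1c2, so r1c2 = 2.
Column 2 already has 2, which forces r2c2 = 4.
Row 2 now contains 4, leaving r2c5 = 3.
The two cells of cage d must have sum 6; hence r3c2 = 1.
Column 5 already has 3; hence r3c5 = 4.
The two cells of cage d must have sum 6, leaving r4c2 = 5.
5 is placed in column 2, which forces r5c2 = 3.
The two cells of cage f must have product 4, so r1c1 = 4.
Row 2 now contains 4, which forces r2c1 = 1.
3 is placed in row 2; hence r2c4 = 2.
Cage a has product 30, so r3c3 = 3.
Column 4 now contains 2, leaving r4c4 = 4.
Row 5 already has 3; hence r5c1 = 5.
Column 4 already has 4, which forces r5c4 = 1.
1 is placed in row 5; hence r5c5 = 2.
Column 3 already has 3, leaving r1c3 = 1.
Column 4 now contains 1, which forces r1c4 = 3.
Row 3 already has 3, which forces r3c1 = 2.
Cage j needs two cells with sum 5, leaving r4c1 = 3.
Row 4 already has 4, so r4c3 = 2.
2 is placed in column 5; hence r4c5 = 1.
1 is placed in row 5, which forces r5c3 = 4.
The full grid is 4 2 1 3 5 / 1 4 5 2 3 / 2 1 3 5 4 / 3 5 2 4 1 / 5 3 4 1 2.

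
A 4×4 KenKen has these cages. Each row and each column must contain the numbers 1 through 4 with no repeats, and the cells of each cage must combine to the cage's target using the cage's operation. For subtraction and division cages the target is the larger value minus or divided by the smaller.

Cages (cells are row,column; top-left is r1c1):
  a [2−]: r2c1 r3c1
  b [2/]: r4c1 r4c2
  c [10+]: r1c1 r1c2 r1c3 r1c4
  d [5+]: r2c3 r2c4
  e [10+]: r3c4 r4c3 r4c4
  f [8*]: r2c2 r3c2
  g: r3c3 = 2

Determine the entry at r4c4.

4

Cage g is a single given cell, so r3c3 = 2.
Cage f needs two cells with product 8, so r2c2 = 2.
Row 3 already has 2, leaving r3c2 = 4.
4 is placed in row 3; hence r3c4 = 3.
Column 2 now contains 4, which forces r4c2 = 1.
1 is placed in column 2, which forces r1c2 = 3.
Cage a's pair has difference 2, so r2c1 = 3.
Row 3 already has 3, so r3c1 = 1.
Cage b's pair has quotient 2, which forces r4c1 = 2.
Cage e has sum 10, so r4c3 = 3.
Cage e needs sum 10; hence r4c4 = 4.
2 is placed in column 1; hence r1c1 = 4.
Cage c has sum 10, so r1c3 = 1.
Cage c needs sum 10, which forces r1c4 = 2.
Cage d's pair has sum 5; hence r2c3 = 4.
4 is placed in column 4; hence r2c4 = 1.
Filled in: 4 3 1 2 / 3 2 4 1 / 1 4 2 3 / 2 1 3 4.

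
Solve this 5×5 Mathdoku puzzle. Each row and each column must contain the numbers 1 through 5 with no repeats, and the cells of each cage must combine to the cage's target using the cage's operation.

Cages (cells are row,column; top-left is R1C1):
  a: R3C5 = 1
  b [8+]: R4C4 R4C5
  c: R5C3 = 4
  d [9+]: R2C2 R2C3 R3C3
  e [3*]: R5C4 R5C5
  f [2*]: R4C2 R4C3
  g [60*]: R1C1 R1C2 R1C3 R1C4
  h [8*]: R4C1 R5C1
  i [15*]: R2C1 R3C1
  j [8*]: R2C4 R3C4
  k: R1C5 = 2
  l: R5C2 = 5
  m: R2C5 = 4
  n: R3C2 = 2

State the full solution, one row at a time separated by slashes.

Cage k is a single given cell; hence R1C5 = 2.
M is a freebie, which forces R2C5 = 4.
Cage n is a single given cell, so R3C2 = 2.
Row 3 already has 2, so R3C4 = 4.
Cage a is a single given cell, leaving R3C5 = 1.
Column 2 already has 2, which forces R4C2 = 1.
1 is placed in row 4, which forces R4C3 = 2.
Cage l is given, so R5C2 = 5.
Cage c is a single given cell; hence R5C3 = 4.
Column 5 already has 1, which forces R5C5 = 3.
5 is placed in column 2, which forces R2C2 = 3.
Cage d needs sum 9, so R2C3 = 1.
Row 2 already has 4, leaving R2C4 = 2.
Cage d has sum 9, so R3C3 = 5.
Row 4 now contains 2; hence R4C1 = 4.
The two cells of cage b must have sum 8; hence R4C4 = 3.
3 is placed in column 5, so R4C5 = 5.
Row 5 now contains 4, so R5C1 = 2.
Row 5 already has 3, leaving R5C4 = 1.
Cage g has product 60, leaving R1C1 = 1.
Column 2 now contains 3, so R1C2 = 4.
Column 3 now contains 5, so R1C3 = 3.
Column 4 already has 1, so R1C4 = 5.
Row 2 already has 3, which forces R2C1 = 5.
Row 3 already has 5, so R3C1 = 3.

1 4 3 5 2 / 5 3 1 2 4 / 3 2 5 4 1 / 4 1 2 3 5 / 2 5 4 1 3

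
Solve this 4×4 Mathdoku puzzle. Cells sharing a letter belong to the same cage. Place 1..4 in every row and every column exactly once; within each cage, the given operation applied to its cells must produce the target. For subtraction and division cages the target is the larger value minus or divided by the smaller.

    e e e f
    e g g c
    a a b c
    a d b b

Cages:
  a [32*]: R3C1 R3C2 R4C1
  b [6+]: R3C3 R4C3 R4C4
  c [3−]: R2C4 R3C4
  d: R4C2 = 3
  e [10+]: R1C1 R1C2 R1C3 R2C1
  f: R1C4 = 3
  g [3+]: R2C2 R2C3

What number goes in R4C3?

Cage f is a single given cell, leaving R1C4 = 3.
Cage a has product 32, which forces R3C1 = 2.
Cage a has product 32, leaving R3C2 = 4.
Row 3 now contains 4, so R3C4 = 1.
Cage a needs product 32, so R4C1 = 4.
Cage d is given, which forces R4C2 = 3.
Column 4 now contains 1; hence R4C4 = 2.
Column 1 already has 4, so R1C1 = 1.
Cage e has sum 10, leaving R1C2 = 2.
The 4 cells of cage e must have sum 10, leaving R1C3 = 4.
The 4 cells of cage e must have sum 10, so R2C1 = 3.
Column 2 already has 2, so R2C2 = 1.
1 is placed in row 2, so R2C3 = 2.
Column 4 now contains 1, which forces R2C4 = 4.
1 is placed in row 3, which forces R3C3 = 3.
Row 4 now contains 2, leaving R4C3 = 1.
Completed grid: 1 2 4 3 / 3 1 2 4 / 2 4 3 1 / 4 3 1 2.

1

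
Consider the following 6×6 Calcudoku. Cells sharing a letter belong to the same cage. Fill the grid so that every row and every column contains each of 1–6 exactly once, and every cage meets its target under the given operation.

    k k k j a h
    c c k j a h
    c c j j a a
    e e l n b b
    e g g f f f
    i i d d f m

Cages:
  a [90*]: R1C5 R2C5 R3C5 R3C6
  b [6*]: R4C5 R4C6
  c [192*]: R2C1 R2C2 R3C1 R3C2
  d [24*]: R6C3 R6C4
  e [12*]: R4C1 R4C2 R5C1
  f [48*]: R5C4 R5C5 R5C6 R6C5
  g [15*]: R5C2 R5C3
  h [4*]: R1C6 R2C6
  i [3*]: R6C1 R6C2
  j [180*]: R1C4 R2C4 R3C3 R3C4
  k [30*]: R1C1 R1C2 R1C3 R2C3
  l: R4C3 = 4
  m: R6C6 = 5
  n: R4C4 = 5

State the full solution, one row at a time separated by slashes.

5 3 1 2 6 4 / 6 4 2 3 5 1 / 4 2 5 6 1 3 / 1 6 4 5 3 2 / 2 5 3 1 4 6 / 3 1 6 4 2 5

Cage l is a single given cell, so R4C3 = 4.
N is a freebie, so R4C4 = 5.
Column 3 now contains 4, which forces R6C3 = 6.
6 is placed in row 6, which forces R6C4 = 4.
M is a freebie, which forces R6C6 = 5.
The 4 cells of cage j must have product 180, so R3C3 = 5.
Column 3 already has 5, which forces R5C3 = 3.
Row 5 already has 3, so R5C2 = 5.
Cage k has product 30; hence R1C1 = 5.
Column 2 now contains 5; hence R1C2 = 3.
Column 2 already has 3, which forces R6C2 = 1.
Row 6 now contains 1, so R6C5 = 2.
The 4 cells of cage a must have product 90, which forces R2C5 = 5.
Row 6 now contains 1, which forces R6C1 = 3.
In row 1, 4 can only go at R1C6, so R1C6 = 4.
Column 6 now contains 4; hence R2C6 = 1.
Cage f needs product 48, leaving R5C5 = 4.
Column 6 now contains 1, leaving R5C6 = 6.
Cage k has product 30; hence R1C3 = 1.
Row 1 now contains 1, which forces R1C5 = 6.
1 is placed in row 2, so R2C3 = 2.
Column 5 already has 6, leaving R3C5 = 1.
Column 6 already has 6, so R3C6 = 3.
Cage b needs two cells with product 6, so R4C5 = 3.
Column 6 already has 6, which forces R4C6 = 2.
Row 5 now contains 6, leaving R5C4 = 1.
6 is placed in row 1, so R1C4 = 2.
Cage j needs product 180; hence R2C4 = 3.
Cage j has product 180, so R3C4 = 6.
The 3 cells of cage e must have product 12, leaving R4C1 = 1.
Row 4 already has 2, which forces R4C2 = 6.
1 is placed in row 5; hence R5C1 = 2.
Cage c needs product 192, leaving R2C1 = 6.
6 is placed in column 2, leaving R2C2 = 4.
Column 1 already has 2, leaving R3C1 = 4.
Cage c needs product 192, so R3C2 = 2.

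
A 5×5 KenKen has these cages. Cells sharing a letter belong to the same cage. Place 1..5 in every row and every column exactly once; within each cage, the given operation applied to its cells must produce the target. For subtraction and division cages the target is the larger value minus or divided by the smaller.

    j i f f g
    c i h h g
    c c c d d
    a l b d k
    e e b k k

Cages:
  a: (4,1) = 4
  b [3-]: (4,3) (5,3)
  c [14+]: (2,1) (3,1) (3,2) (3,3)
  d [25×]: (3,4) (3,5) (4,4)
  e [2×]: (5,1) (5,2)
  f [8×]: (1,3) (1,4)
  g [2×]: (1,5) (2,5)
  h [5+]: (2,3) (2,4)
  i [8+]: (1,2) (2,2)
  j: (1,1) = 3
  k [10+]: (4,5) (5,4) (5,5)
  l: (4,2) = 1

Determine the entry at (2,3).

1

Cage j is a single given cell; hence (1,1) = 3.
Row 1 already has 3, leaving (1,2) = 5.
5 is placed in column 2; hence (2,2) = 3.
The 3 cells of cage d must have product 25; hence (3,4) = 1.
Cage d has product 25; hence (3,5) = 5.
Cage a is given; hence (4,1) = 4.
L is a freebie, leaving (4,2) = 1.
Cage d needs product 25, leaving (4,4) = 5.
1 is placed in column 2, so (5,2) = 2.
Cage c has sum 14; hence (2,1) = 5.
The two cells of cage h must have sum 5, so (2,3) = 1.
Cage h needs two cells with sum 5, which forces (2,4) = 4.
Row 2 now contains 1, so (2,5) = 2.
Column 1 already has 4, which forces (3,1) = 2.
Column 2 already has 2, leaving (3,2) = 4.
The 4 cells of cage c must have sum 14, so (3,3) = 3.
Row 4 now contains 5, so (4,3) = 2.
Cage k needs sum 10, leaving (4,5) = 3.
Row 5 now contains 2, so (5,1) = 1.
Cage b's pair has difference 3; hence (5,3) = 5.
Cage k has sum 10; hence (5,4) = 3.
The 3 cells of cage k must have sum 10, leaving (5,5) = 4.
Column 3 already has 2, leaving (1,3) = 4.
Column 4 already has 4, leaving (1,4) = 2.
Column 5 now contains 2, leaving (1,5) = 1.
Completed grid: 3 5 4 2 1 / 5 3 1 4 2 / 2 4 3 1 5 / 4 1 2 5 3 / 1 2 5 3 4.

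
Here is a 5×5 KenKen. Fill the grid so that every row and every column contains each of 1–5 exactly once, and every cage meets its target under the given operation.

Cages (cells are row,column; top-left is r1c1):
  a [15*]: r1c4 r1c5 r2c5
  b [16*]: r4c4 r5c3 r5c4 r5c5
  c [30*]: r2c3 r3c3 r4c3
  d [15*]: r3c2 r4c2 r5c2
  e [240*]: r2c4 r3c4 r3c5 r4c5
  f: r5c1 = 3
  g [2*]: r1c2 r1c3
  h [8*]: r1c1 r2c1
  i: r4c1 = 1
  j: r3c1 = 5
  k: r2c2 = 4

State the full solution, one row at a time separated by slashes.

K is a freebie, leaving r2c2 = 4.
Cage j is given, which forces r3c1 = 5.
I is a freebie, so r4c1 = 1.
Cage b has product 16, so r4c4 = 2.
F is a freebie, which forces r5c1 = 3.
Cage h's pair has product 8, so r1c1 = 4.
Row 2 already has 4; hence r2c1 = 2.
The 4 cells of cage e must have product 240, leaving r2c4 = 5.
The 4 cells of cage e must have product 240; hence r3c4 = 4.
The 4 cells of cage e must have product 240, leaving r3c5 = 3.
The 4 cells of cage e must have product 240, so r4c5 = 4.
Column 4 already has 4, which forces r5c4 = 1.
Row 5 already has 1; hence r5c5 = 2.
1 is placed in column 4, leaving r1c4 = 3.
The 3 cells of cage a must have product 15; hence r1c5 = 5.
5 is placed in row 2; hence r2c3 = 3.
3 is placed in column 5, which forces r2c5 = 1.
3 is placed in row 3, so r3c2 = 1.
3 is placed in row 3; hence r3c3 = 2.
Cage d needs product 15, so r4c2 = 3.
Cage c needs product 30, so r4c3 = 5.
Row 5 already has 1, so r5c2 = 5.
2 is placed in row 5, so r5c3 = 4.
Column 2 already has 1, which forces r1c2 = 2.
Column 3 now contains 2, which forces r1c3 = 1.

4 2 1 3 5 / 2 4 3 5 1 / 5 1 2 4 3 / 1 3 5 2 4 / 3 5 4 1 2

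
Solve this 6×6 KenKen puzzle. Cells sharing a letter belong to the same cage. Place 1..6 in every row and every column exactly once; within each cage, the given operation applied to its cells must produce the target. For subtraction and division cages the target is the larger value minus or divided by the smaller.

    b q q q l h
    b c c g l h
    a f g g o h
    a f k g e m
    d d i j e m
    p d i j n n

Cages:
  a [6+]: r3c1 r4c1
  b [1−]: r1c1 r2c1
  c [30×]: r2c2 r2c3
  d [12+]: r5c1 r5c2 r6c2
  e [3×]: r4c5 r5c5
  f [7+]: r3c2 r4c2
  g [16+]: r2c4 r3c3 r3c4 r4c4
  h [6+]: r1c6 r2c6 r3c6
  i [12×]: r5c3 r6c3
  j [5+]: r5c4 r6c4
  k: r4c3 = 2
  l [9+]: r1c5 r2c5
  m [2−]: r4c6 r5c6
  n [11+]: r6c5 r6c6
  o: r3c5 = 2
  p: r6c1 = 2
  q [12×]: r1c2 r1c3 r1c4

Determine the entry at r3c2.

Cage o is given; hence r3c5 = 2.
K is a freebie, which forces r4c3 = 2.
Cage p is a single given cell, so r6c1 = 2.
Column 1 needs a 6, and only r5c1 is open for it.
In column 5, 4 can only go at r2c5, so r2c5 = 4.
Cage b needs two cells with difference 1, so r1c1 = 4.
Cage l's pair has sum 9; hence r1c5 = 5.
Row 2 now contains 4, which forces r2c1 = 3.
Column 5 already has 5, which forces r6c5 = 6.
6 is placed in row 6, leaving r6c6 = 5.
Row 1 needs a 3, and only r1c6 is open for it.
Cage h has sum 6; hence r2c6 = 2.
Column 6 already has 3, so r3c6 = 1.
2 is placed in column 6, so r5c6 = 4.
2 is placed in row 2, which forces r2c4 = 1.
Row 3 now contains 1, so r3c1 = 5.
Cage a needs two cells with sum 6, leaving r4c1 = 1.
Row 4 now contains 1, so r4c5 = 3.
4 is placed in column 6, so r4c6 = 6.
4 is placed in row 5, which forces r5c3 = 3.
Column 4 already has 1; hence r5c4 = 2.
3 is placed in column 5, leaving r5c5 = 1.
Cage i's pair has product 12, which forces r6c3 = 4.
4 is placed in row 6, which forces r6c4 = 3.
Cage q needs product 12; hence r1c2 = 2.
The 3 cells of cage q must have product 12, so r1c3 = 1.
Column 4 now contains 2, so r1c4 = 6.
Cage f needs two cells with sum 7, which forces r3c2 = 3.
4 is placed in column 3, so r3c3 = 6.
Cage g has sum 16, leaving r3c4 = 4.
Row 4 already has 3, leaving r4c2 = 4.
Cage g has sum 16, leaving r4c4 = 5.
Row 5 now contains 2, so r5c2 = 5.
4 is placed in row 6, so r6c2 = 1.
Column 2 already has 5, leaving r2c2 = 6.
Column 3 now contains 6, which forces r2c3 = 5.
The full grid is 4 2 1 6 5 3 / 3 6 5 1 4 2 / 5 3 6 4 2 1 / 1 4 2 5 3 6 / 6 5 3 2 1 4 / 2 1 4 3 6 5.

3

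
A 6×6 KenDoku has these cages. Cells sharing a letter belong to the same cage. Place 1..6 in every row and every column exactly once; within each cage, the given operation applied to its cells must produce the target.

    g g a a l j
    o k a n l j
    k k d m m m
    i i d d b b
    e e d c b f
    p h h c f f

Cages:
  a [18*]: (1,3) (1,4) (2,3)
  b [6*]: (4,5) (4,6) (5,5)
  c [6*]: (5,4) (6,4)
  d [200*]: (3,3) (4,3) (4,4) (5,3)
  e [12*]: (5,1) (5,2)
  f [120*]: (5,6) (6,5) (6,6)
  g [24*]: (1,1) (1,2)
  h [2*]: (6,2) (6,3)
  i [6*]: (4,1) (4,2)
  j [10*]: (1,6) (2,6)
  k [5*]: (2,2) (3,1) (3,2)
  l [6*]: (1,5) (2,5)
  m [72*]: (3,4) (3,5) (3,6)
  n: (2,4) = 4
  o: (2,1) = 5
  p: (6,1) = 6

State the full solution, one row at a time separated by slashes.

O is a freebie, so (2,1) = 5.
Cage k needs product 5, leaving (2,2) = 1.
N is a freebie, which forces (2,4) = 4.
5 is placed in row 2; hence (2,6) = 2.
The 3 cells of cage k must have product 5, which forces (3,1) = 1.
Cage k needs product 5, which forces (3,2) = 5.
Cage d needs product 200, which forces (4,4) = 5.
Cage p is a single given cell; hence (6,1) = 6.
1 is placed in column 2, which forces (6,2) = 2.
Row 6 now contains 2, leaving (6,3) = 1.
Row 6 now contains 1; hence (6,4) = 3.
Column 1 already has 6, which forces (1,1) = 4.
The two cells of cage g must have product 24, so (1,2) = 6.
Row 1 already has 6; hence (1,3) = 3.
The 3 cells of cage a must have product 18; hence (1,4) = 1.
Row 1 already has 1, which forces (1,5) = 2.
2 is placed in column 6, which forces (1,6) = 5.
Column 3 now contains 3, which forces (2,3) = 6.
6 is placed in row 2; hence (2,5) = 3.
Column 4 already has 3, leaving (3,4) = 6.
Column 5 now contains 3, so (3,5) = 4.
Row 3 now contains 4, which forces (3,6) = 3.
The two cells of cage i must have product 6, leaving (4,1) = 2.
The two cells of cage i must have product 6, so (4,2) = 3.
Row 4 already has 2, so (4,3) = 4.
Column 6 now contains 3, leaving (4,6) = 1.
Column 1 already has 2, which forces (5,1) = 3.
Column 2 already has 3; hence (5,2) = 4.
The 4 cells of cage d must have product 200; hence (5,3) = 5.
Cage c needs two cells with product 6, so (5,4) = 2.
Column 5 now contains 3, leaving (5,5) = 1.
Cage f needs product 120; hence (5,6) = 6.
Column 5 already has 4, leaving (6,5) = 5.
Column 6 now contains 5, which forces (6,6) = 4.
Row 3 now contains 4, which forces (3,3) = 2.
Row 4 now contains 1, so (4,5) = 6.

4 6 3 1 2 5 / 5 1 6 4 3 2 / 1 5 2 6 4 3 / 2 3 4 5 6 1 / 3 4 5 2 1 6 / 6 2 1 3 5 4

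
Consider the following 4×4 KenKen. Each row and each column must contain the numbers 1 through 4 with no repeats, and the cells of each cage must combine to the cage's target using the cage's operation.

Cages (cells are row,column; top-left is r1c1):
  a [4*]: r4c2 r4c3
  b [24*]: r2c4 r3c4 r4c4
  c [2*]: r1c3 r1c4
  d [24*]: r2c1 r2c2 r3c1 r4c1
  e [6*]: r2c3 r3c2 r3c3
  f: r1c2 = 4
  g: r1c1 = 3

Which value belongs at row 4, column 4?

3

Cage g is a single given cell, which forces r1c1 = 3.
Cage f is a single given cell, leaving r1c2 = 4.
Column 2 now contains 4, leaving r4c2 = 1.
1 is placed in row 4; hence r4c3 = 4.
The 4 cells of cage d must have product 24, so r2c2 = 3.
Column 2 already has 3, leaving r3c2 = 2.
Row 4 now contains 4; hence r4c1 = 2.
Row 4 now contains 2, so r4c4 = 3.
Cage e has product 6, so r2c3 = 1.
Cage b has product 24, leaving r2c4 = 2.
The 3 cells of cage e must have product 6, which forces r3c3 = 3.
Column 4 now contains 3; hence r3c4 = 4.
Column 3 now contains 1, leaving r1c3 = 2.
Column 4 already has 2, leaving r1c4 = 1.
Row 2 now contains 1, which forces r2c1 = 4.
Row 3 already has 4, leaving r3c1 = 1.
The full grid is 3 4 2 1 / 4 3 1 2 / 1 2 3 4 / 2 1 4 3.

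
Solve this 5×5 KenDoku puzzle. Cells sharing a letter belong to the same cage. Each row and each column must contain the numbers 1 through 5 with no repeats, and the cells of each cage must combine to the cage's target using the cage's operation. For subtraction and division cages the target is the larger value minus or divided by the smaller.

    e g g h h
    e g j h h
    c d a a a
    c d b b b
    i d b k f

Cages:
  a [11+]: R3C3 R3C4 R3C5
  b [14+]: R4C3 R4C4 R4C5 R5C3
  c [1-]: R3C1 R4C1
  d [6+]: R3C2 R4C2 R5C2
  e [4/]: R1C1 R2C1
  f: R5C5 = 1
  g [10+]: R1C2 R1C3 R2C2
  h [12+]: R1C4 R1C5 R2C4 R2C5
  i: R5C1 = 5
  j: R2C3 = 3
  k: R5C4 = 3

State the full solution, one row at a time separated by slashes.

4 5 1 2 3 / 1 4 3 5 2 / 3 1 2 4 5 / 2 3 5 1 4 / 5 2 4 3 1

Cage j is given, so R2C3 = 3.
Cage i is given, which forces R5C1 = 5.
K is a freebie, which forces R5C4 = 3.
F is a freebie, so R5C5 = 1.
1 is placed in row 5, leaving R5C2 = 2.
Row 5 already has 2, so R5C3 = 4.
Cage g needs sum 10; hence R1C3 = 1.
Row 1 already has 1, leaving R1C1 = 4.
4 is placed in row 1; hence R1C2 = 5.
Row 1 now contains 5, leaving R1C4 = 2.
Row 1 already has 2; hence R1C5 = 3.
Cage e's pair has quotient 4, leaving R2C1 = 1.
Column 2 already has 5, so R2C2 = 4.
Row 2 already has 4, leaving R2C4 = 5.
Row 2 already has 5; hence R2C5 = 2.
Column 4 already has 5, which forces R3C4 = 4.
4 is placed in row 3, leaving R3C5 = 5.
Column 4 already has 5, so R4C4 = 1.
Column 5 already has 3, which forces R4C5 = 4.
The 3 cells of cage d must have sum 6, so R3C2 = 1.
Row 3 already has 5, which forces R3C3 = 2.
Row 4 now contains 1; hence R4C2 = 3.
The 4 cells of cage b must have sum 14; hence R4C3 = 5.
Row 3 already has 2, leaving R3C1 = 3.
Row 4 now contains 3, leaving R4C1 = 2.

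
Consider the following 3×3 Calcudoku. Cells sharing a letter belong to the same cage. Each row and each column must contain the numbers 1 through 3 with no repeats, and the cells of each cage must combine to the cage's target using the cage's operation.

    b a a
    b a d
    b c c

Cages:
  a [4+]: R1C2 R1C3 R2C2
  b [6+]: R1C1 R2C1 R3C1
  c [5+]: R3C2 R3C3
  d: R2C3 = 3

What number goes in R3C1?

1

Cage a has sum 4, so R1C2 = 2.
The 3 cells of cage a must have sum 4, so R1C3 = 1.
Cage a needs sum 4; hence R2C2 = 1.
Cage d is a single given cell, leaving R2C3 = 3.
2 is placed in column 2; hence R3C2 = 3.
3 is placed in column 3, which forces R3C3 = 2.
Row 1 now contains 1, which forces R1C1 = 3.
3 is placed in row 2; hence R2C1 = 2.
Row 3 now contains 2; hence R3C1 = 1.
The full grid is 3 2 1 / 2 1 3 / 1 3 2.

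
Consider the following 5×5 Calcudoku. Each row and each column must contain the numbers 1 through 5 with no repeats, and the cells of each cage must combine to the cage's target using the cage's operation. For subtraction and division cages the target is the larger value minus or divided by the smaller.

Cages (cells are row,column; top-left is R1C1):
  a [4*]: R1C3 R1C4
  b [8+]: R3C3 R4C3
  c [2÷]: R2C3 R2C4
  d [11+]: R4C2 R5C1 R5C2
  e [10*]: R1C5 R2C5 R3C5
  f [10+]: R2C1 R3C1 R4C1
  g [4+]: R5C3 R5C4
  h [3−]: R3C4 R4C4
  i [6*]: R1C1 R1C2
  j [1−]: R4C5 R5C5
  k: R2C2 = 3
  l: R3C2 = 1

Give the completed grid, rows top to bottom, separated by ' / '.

Cage k is a single given cell, so R2C2 = 3.
Cage l is given, leaving R3C2 = 1.
Cage i needs two cells with product 6, so R1C1 = 3.
Column 2 now contains 3, so R1C2 = 2.
Cage d needs sum 11, leaving R5C1 = 2.
The only place for 5 in row 1 is R1C5.
Cage e has product 10, so R2C5 = 1.
5 is placed in column 5; hence R3C5 = 2.
Cage f has sum 10, leaving R4C1 = 1.
Row 4 already has 1; hence R4C4 = 2.
The two cells of cage c must have quotient 2; hence R2C3 = 2.
2 is placed in column 4, which forces R2C4 = 4.
Cage h's pair has difference 3, so R3C4 = 5.
Cage a's pair has product 4; hence R1C3 = 4.
Column 4 now contains 4; hence R1C4 = 1.
Row 2 now contains 4, which forces R2C1 = 5.
5 is placed in row 3, so R3C1 = 4.
5 is placed in row 3, so R3C3 = 3.
The two cells of cage b must have sum 8, so R4C3 = 5.
Column 3 now contains 3, which forces R5C3 = 1.
1 is placed in column 4; hence R5C4 = 3.
Row 5 now contains 3, so R5C5 = 4.
Row 4 now contains 5, leaving R4C2 = 4.
4 is placed in column 5; hence R4C5 = 3.
4 is placed in row 5; hence R5C2 = 5.

3 2 4 1 5 / 5 3 2 4 1 / 4 1 3 5 2 / 1 4 5 2 3 / 2 5 1 3 4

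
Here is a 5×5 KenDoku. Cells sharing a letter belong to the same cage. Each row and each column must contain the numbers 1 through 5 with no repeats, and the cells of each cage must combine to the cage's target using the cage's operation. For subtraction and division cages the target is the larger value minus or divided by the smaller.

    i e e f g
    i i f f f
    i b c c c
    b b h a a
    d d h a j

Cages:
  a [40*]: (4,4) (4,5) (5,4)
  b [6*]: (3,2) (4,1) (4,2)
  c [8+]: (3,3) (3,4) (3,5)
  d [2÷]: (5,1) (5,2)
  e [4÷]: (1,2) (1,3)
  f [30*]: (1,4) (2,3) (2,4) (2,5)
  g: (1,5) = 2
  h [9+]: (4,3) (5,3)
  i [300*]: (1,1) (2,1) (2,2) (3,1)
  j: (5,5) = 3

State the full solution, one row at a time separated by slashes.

Cage g is given; hence (1,5) = 2.
Cage i has product 300, leaving (2,2) = 5.
Cage j is given; hence (5,5) = 3.
The 4 cells of cage f must have product 30, so (1,4) = 5.
Column 5 now contains 3, which forces (2,5) = 1.
Cage i has product 300, so (3,1) = 5.
5 is placed in row 3, leaving (3,5) = 4.
Cage a has product 40, leaving (4,5) = 5.
Row 4 already has 5, so (4,3) = 4.
4 is placed in row 4, leaving (4,4) = 2.
The two cells of cage h must have sum 9, which forces (5,3) = 5.
Column 4 already has 2, which forces (5,4) = 4.
Cage e needs two cells with quotient 4, which forces (1,2) = 4.
Column 3 now contains 4, which forces (1,3) = 1.
Cage f has product 30, which forces (2,3) = 2.
Column 4 already has 2, which forces (2,4) = 3.
Cage b has product 6, leaving (3,2) = 2.
1 is placed in column 3; hence (3,3) = 3.
3 is placed in column 4, which forces (3,4) = 1.
2 is placed in column 2, leaving (5,2) = 1.
4 is placed in row 1; hence (1,1) = 3.
Row 2 now contains 3, which forces (2,1) = 4.
Cage b needs product 6, which forces (4,1) = 1.
Column 2 already has 1, which forces (4,2) = 3.
1 is placed in row 5, so (5,1) = 2.

3 4 1 5 2 / 4 5 2 3 1 / 5 2 3 1 4 / 1 3 4 2 5 / 2 1 5 4 3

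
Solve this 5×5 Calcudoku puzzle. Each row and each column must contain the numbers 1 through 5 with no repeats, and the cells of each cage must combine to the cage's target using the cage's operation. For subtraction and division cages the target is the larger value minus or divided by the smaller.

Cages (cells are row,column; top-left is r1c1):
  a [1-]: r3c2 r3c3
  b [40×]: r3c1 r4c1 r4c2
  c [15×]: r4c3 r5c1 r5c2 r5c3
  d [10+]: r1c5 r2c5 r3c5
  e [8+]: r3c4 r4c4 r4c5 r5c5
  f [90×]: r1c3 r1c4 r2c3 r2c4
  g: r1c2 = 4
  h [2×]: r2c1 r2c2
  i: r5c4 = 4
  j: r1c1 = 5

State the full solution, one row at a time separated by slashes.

5 4 2 3 1 / 1 2 3 5 4 / 2 3 4 1 5 / 4 5 1 2 3 / 3 1 5 4 2

Cage j is given; hence r1c1 = 5.
Cage g is a single given cell, which forces r1c2 = 4.
The 4 cells of cage c must have product 15, so r4c3 = 1.
I is a freebie; hence r5c4 = 4.
Cage b needs product 40, which forces r4c2 = 5.
The 4 cells of cage c must have product 15; hence r5c3 = 5.
The 4 cells of cage f must have product 90, leaving r1c3 = 2.
The 4 cells of cage f must have product 90, which forces r1c4 = 3.
3 is placed in row 1, leaving r1c5 = 1.
5 is placed in column 3, leaving r2c3 = 3.
The 4 cells of cage f must have product 90, so r2c4 = 5.
3 is placed in column 3, so r3c3 = 4.
3 is placed in column 4; hence r4c4 = 2.
Column 5 already has 1; hence r5c5 = 2.
2 is placed in column 5, which forces r2c5 = 4.
Row 3 now contains 4, leaving r3c1 = 2.
Cage a needs two cells with difference 1, which forces r3c2 = 3.
Column 4 already has 2, which forces r3c4 = 1.
Cage d has sum 10, so r3c5 = 5.
Row 4 already has 2; hence r4c1 = 4.
Cage e needs sum 8, so r4c5 = 3.
Column 2 already has 3, which forces r5c2 = 1.
2 is placed in column 1, so r2c1 = 1.
Column 2 now contains 1, so r2c2 = 2.
Row 5 now contains 1, leaving r5c1 = 3.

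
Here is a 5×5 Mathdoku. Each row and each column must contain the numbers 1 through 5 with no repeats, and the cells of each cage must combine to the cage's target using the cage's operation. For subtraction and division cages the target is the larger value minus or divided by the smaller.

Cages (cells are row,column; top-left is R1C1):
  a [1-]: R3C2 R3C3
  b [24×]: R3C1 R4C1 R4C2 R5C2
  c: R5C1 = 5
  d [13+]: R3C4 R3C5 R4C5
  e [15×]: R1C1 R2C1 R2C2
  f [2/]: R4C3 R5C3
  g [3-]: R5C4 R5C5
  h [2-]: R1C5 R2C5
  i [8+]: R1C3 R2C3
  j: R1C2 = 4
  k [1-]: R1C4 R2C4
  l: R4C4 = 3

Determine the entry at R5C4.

4

J is a freebie; hence R1C2 = 4.
Cage l is given, so R4C4 = 3.
Cage c is a single given cell, which forces R5C1 = 5.
Cage e has product 15, leaving R2C2 = 5.
5 is placed in row 2; hence R2C3 = 3.
The 3 cells of cage e must have product 15, leaving R1C1 = 3.
Column 3 already has 3; hence R1C3 = 5.
Row 1 now contains 3, which forces R1C5 = 2.
Row 2 already has 3, which forces R2C1 = 1.
Row 2 now contains 1, so R2C5 = 4.
4 is placed in column 5, so R4C5 = 5.
4 is placed in column 5, so R5C5 = 1.
2 is placed in row 1, which forces R1C4 = 1.
Row 2 already has 4, which forces R2C4 = 2.
Cage d needs sum 13; hence R3C4 = 5.
Column 5 now contains 5, leaving R3C5 = 3.
The 4 cells of cage b must have product 24, which forces R4C2 = 1.
Cage b has product 24, leaving R5C2 = 3.
Row 5 now contains 1, leaving R5C4 = 4.
Column 2 now contains 1, leaving R3C2 = 2.
Cage a needs two cells with difference 1, leaving R3C3 = 1.
Cage f's pair has quotient 2, leaving R4C3 = 4.
Row 5 already has 4, so R5C3 = 2.
Row 3 already has 2, leaving R3C1 = 4.
4 is placed in row 4, leaving R4C1 = 2.
The full grid is 3 4 5 1 2 / 1 5 3 2 4 / 4 2 1 5 3 / 2 1 4 3 5 / 5 3 2 4 1.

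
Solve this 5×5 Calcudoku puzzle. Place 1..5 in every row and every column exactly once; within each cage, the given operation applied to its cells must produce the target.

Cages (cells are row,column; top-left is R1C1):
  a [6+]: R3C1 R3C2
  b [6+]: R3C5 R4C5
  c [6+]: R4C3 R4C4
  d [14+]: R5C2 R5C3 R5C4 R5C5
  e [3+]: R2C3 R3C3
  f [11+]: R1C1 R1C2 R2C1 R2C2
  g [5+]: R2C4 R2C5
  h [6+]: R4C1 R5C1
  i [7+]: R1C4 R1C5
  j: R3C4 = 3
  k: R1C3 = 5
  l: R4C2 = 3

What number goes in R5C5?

K is a freebie; hence R1C3 = 5.
Cage j is given, leaving R3C4 = 3.
Cage l is a single given cell, which forces R4C2 = 3.
Cage i's pair has sum 7, so R1C4 = 4.
The two cells of cage i must have sum 7, leaving R1C5 = 3.
Cage f needs sum 11, so R2C1 = 3.
Cage f needs sum 11, leaving R2C2 = 5.
Cage g needs two cells with sum 5, so R2C4 = 1.
The two cells of cage g must have sum 5, leaving R2C5 = 4.
Cage d has sum 14; hence R5C3 = 3.
Row 2 now contains 1; hence R2C3 = 2.
Cage e's pair has sum 3, so R3C3 = 1.
Row 3 now contains 1; hence R3C5 = 5.
Column 3 now contains 1, so R4C3 = 4.
Column 5 already has 5; hence R4C5 = 1.
Cage d needs sum 14, so R5C2 = 4.
Column 5 already has 5, leaving R5C5 = 2.
Cage a's pair has sum 6, so R3C1 = 4.
Column 2 now contains 4, leaving R3C2 = 2.
Cage h's pair has sum 6, which forces R4C1 = 5.
Cage c needs two cells with sum 6, which forces R4C4 = 2.
The two cells of cage h must have sum 6, leaving R5C1 = 1.
Row 5 already has 2, leaving R5C4 = 5.
Column 1 now contains 1, so R1C1 = 2.
Column 2 already has 2, leaving R1C2 = 1.
Filled in: 2 1 5 4 3 / 3 5 2 1 4 / 4 2 1 3 5 / 5 3 4 2 1 / 1 4 3 5 2.

2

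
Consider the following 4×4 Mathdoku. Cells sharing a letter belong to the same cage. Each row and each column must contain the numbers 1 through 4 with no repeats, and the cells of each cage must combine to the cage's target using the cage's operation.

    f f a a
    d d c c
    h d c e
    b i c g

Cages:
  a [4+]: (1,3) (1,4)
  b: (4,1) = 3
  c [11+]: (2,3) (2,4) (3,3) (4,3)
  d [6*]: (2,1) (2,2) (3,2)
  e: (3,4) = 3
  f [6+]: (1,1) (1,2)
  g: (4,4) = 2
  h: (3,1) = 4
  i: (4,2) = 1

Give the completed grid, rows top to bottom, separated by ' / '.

2 4 3 1 / 1 3 2 4 / 4 2 1 3 / 3 1 4 2

Cage h is given; hence (3,1) = 4.
Cage e is a single given cell, so (3,4) = 3.
B is a freebie; hence (4,1) = 3.
I is a freebie, which forces (4,2) = 1.
G is a freebie, so (4,4) = 2.
Column 1 already has 4, leaving (1,1) = 2.
The two cells of cage f must have sum 6, so (1,2) = 4.
Cage a's pair has sum 4, which forces (1,3) = 3.
3 is placed in column 4, which forces (1,4) = 1.
The 3 cells of cage d must have product 6, which forces (2,1) = 1.
Cage d needs product 6, leaving (2,2) = 3.
Row 2 already has 1, leaving (2,3) = 2.
Column 4 already has 2, which forces (2,4) = 4.
Column 2 now contains 1, leaving (3,2) = 2.
Column 3 already has 2, so (3,3) = 1.
Row 4 now contains 2, leaving (4,3) = 4.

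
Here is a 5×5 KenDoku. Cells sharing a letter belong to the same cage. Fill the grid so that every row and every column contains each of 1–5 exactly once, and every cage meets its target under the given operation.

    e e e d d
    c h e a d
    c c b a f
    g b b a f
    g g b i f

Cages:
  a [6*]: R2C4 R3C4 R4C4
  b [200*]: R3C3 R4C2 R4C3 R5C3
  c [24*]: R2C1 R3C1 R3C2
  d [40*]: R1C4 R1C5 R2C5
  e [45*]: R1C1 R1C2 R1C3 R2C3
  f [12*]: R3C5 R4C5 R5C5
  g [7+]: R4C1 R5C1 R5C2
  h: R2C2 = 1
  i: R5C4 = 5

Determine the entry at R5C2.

4

H is a freebie, so R2C2 = 1.
Cage e needs product 45, which forces R2C3 = 3.
3 is placed in row 2; hence R2C4 = 2.
The 4 cells of cage b must have product 200; hence R4C2 = 5.
I is a freebie, so R5C4 = 5.
Column 2 already has 5, leaving R1C2 = 3.
5 is placed in column 4; hence R1C4 = 4.
Cage d has product 40, so R1C5 = 2.
Row 2 now contains 2, leaving R2C1 = 4.
The 3 cells of cage d must have product 40; hence R2C5 = 5.
3 is placed in column 2, which forces R3C2 = 2.
Cage b needs product 200, which forces R3C3 = 5.
2 is placed in column 2, which forces R5C2 = 4.
Row 5 already has 4, so R5C3 = 2.
Cage e has product 45, so R1C1 = 5.
Column 3 now contains 5, so R1C3 = 1.
Row 3 now contains 2, leaving R3C1 = 3.
3 is placed in row 3, leaving R3C4 = 1.
Row 3 now contains 1; hence R3C5 = 4.
Cage g has sum 7, which forces R4C1 = 2.
2 is placed in column 3, so R4C3 = 4.
Column 4 already has 1; hence R4C4 = 3.
Row 4 now contains 3, which forces R4C5 = 1.
Cage g has sum 7, leaving R5C1 = 1.
1 is placed in column 5; hence R5C5 = 3.
Completed grid: 5 3 1 4 2 / 4 1 3 2 5 / 3 2 5 1 4 / 2 5 4 3 1 / 1 4 2 5 3.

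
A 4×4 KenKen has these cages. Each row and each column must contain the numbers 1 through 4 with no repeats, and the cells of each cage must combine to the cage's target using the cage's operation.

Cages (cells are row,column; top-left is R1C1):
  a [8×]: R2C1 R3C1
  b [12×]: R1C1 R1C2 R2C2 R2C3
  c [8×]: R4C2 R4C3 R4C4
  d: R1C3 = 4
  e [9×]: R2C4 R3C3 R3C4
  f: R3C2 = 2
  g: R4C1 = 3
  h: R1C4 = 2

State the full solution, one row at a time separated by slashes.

1 3 4 2 / 2 4 1 3 / 4 2 3 1 / 3 1 2 4

D is a freebie; hence R1C3 = 4.
Cage h is given, leaving R1C4 = 2.
Cage e has product 9, leaving R2C4 = 3.
Cage f is a single given cell, leaving R3C2 = 2.
Cage e has product 9, leaving R3C3 = 3.
Cage e needs product 9, leaving R3C4 = 1.
G is a freebie, leaving R4C1 = 3.
Column 4 already has 1, which forces R4C4 = 4.
3 is placed in column 1; hence R1C1 = 1.
Cage b needs product 12; hence R1C2 = 3.
The two cells of cage a must have product 8, so R2C1 = 2.
Cage b has product 12; hence R2C2 = 4.
Cage b needs product 12, so R2C3 = 1.
2 is placed in row 3; hence R3C1 = 4.
Row 4 already has 4, leaving R4C2 = 1.
The 3 cells of cage c must have product 8, which forces R4C3 = 2.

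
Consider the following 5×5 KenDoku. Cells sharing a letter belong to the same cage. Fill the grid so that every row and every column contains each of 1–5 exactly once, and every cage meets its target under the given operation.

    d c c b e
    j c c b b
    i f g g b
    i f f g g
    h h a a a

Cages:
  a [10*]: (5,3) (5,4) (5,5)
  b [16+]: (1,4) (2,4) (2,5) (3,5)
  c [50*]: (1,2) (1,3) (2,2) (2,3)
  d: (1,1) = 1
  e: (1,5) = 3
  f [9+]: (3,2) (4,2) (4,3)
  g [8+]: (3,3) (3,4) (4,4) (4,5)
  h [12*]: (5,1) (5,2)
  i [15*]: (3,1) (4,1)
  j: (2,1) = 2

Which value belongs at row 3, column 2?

2

Cage d is a single given cell, so (1,1) = 1.
Cage e is given; hence (1,5) = 3.
Cage j is given, which forces (2,1) = 2.
Row 1 needs a 4, and only (1,4) is open for it.
Cage b needs sum 16; hence (2,4) = 3.
In row 2, 4 can only go at (2,5), so (2,5) = 4.
4 is placed in column 5, leaving (3,5) = 5.
Row 3 already has 5; hence (3,1) = 3.
3 is placed in row 3, so (3,3) = 4.
The two cells of cage i must have product 15, so (4,1) = 5.
Column 1 now contains 3, which forces (5,1) = 4.
4 is placed in row 5, so (5,2) = 3.
Cage f has sum 9, so (3,2) = 2.
The 4 cells of cage g must have sum 8, so (3,4) = 1.
Cage f has sum 9; hence (4,2) = 4.
Cage f needs sum 9, leaving (4,3) = 3.
Cage g has sum 8, which forces (4,4) = 2.
The 4 cells of cage g must have sum 8, which forces (4,5) = 1.
Column 4 now contains 2, which forces (5,4) = 5.
1 is placed in column 5; hence (5,5) = 2.
Column 2 now contains 2, leaving (1,2) = 5.
Cage c needs product 50, which forces (1,3) = 2.
Cage c has product 50, which forces (2,2) = 1.
The 4 cells of cage c must have product 50, so (2,3) = 5.
Row 5 now contains 2; hence (5,3) = 1.
The full grid is 1 5 2 4 3 / 2 1 5 3 4 / 3 2 4 1 5 / 5 4 3 2 1 / 4 3 1 5 2.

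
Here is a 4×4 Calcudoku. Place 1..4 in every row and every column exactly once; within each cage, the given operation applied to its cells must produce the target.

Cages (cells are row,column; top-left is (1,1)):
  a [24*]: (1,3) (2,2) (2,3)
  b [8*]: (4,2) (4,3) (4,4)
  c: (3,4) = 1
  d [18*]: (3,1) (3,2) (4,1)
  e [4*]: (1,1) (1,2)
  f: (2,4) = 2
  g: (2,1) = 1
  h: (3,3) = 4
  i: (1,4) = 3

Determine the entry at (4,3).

1

Cage i is a single given cell; hence (1,4) = 3.
Cage g is a single given cell; hence (2,1) = 1.
Cage f is a single given cell, so (2,4) = 2.
Cage d needs product 18, leaving (3,1) = 2.
Cage d needs product 18; hence (3,2) = 3.
Cage h is given, leaving (3,3) = 4.
Cage c is a single given cell, so (3,4) = 1.
Cage d needs product 18; hence (4,1) = 3.
Column 4 already has 1, leaving (4,4) = 4.
Column 1 now contains 1, which forces (1,1) = 4.
The two cells of cage e must have product 4, so (1,2) = 1.
Column 3 now contains 4, leaving (1,3) = 2.
Column 2 already has 3, leaving (2,2) = 4.
Column 3 now contains 4, leaving (2,3) = 3.
Column 2 now contains 1, which forces (4,2) = 2.
Column 3 now contains 2, leaving (4,3) = 1.
Completed grid: 4 1 2 3 / 1 4 3 2 / 2 3 4 1 / 3 2 1 4.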